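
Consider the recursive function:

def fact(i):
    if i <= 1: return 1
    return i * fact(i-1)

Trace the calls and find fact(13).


fact(13)
= 13 * fact(12)
= 13 * 12 * fact(11)
= 13 * 12 * 11 * fact(10)
= 13 * 12 * 11 * 10 * fact(9)
= 13 * 12 * 11 * 10 * 9 * fact(8)
= 13 * 12 * 11 * 10 * 9 * 8 * fact(7)
= 13 * 12 * 11 * 10 * 9 * 8 * 7 * fact(6)
= 13 * 12 * 11 * 10 * 9 * 8 * 7 * 6 * fact(5)
= 13 * 12 * 11 * 10 * 9 * 8 * 7 * 6 * 5 * fact(4)
= 13 * 12 * 11 * 10 * 9 * 8 * 7 * 6 * 5 * 4 * fact(3)
= 13 * 12 * 11 * 10 * 9 * 8 * 7 * 6 * 5 * 4 * 3 * fact(2)
= 13 * 12 * 11 * 10 * 9 * 8 * 7 * 6 * 5 * 4 * 3 * 2 * fact(1)
= 13 * 12 * 11 * 10 * 9 * 8 * 7 * 6 * 5 * 4 * 3 * 2 * 1
= 6227020800

6227020800


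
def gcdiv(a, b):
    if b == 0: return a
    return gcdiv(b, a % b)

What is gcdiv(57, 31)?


gcdiv(57, 31) = gcdiv(31, 26)
gcdiv(31, 26) = gcdiv(26, 5)
gcdiv(26, 5) = gcdiv(5, 1)
gcdiv(5, 1) = gcdiv(1, 0)
gcdiv(1, 0) = 1  (base case)

1


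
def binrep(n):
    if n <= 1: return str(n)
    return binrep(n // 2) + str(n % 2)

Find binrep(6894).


binrep(6894) = binrep(3447) + '0'
binrep(3447) = binrep(1723) + '1'
binrep(1723) = binrep(861) + '1'
binrep(861) = binrep(430) + '1'
binrep(430) = binrep(215) + '0'
binrep(215) = binrep(107) + '1'
binrep(107) = binrep(53) + '1'
binrep(53) = binrep(26) + '1'
binrep(26) = binrep(13) + '0'
binrep(13) = binrep(6) + '1'
binrep(6) = binrep(3) + '0'
binrep(3) = binrep(1) + '1'
binrep(1) = '1'  (base case)
Concatenating: '1' + '1' + '0' + '1' + '0' + '1' + '1' + '1' + '0' + '1' + '1' + '1' + '0' = '1101011101110'

1101011101110


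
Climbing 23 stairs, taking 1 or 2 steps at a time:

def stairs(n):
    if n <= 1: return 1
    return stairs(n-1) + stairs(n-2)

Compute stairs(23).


Building up from base cases:
stairs(0) = 1
stairs(1) = 1
stairs(2) = stairs(1) + stairs(0) = 1 + 1 = 2
stairs(3) = stairs(2) + stairs(1) = 2 + 1 = 3
stairs(4) = stairs(3) + stairs(2) = 3 + 2 = 5
stairs(5) = stairs(4) + stairs(3) = 5 + 3 = 8
stairs(6) = stairs(5) + stairs(4) = 8 + 5 = 13
stairs(7) = stairs(6) + stairs(5) = 13 + 8 = 21
stairs(8) = stairs(7) + stairs(6) = 21 + 13 = 34
stairs(9) = stairs(8) + stairs(7) = 34 + 21 = 55
stairs(10) = stairs(9) + stairs(8) = 55 + 34 = 89
stairs(11) = stairs(10) + stairs(9) = 89 + 55 = 144
stairs(12) = stairs(11) + stairs(10) = 144 + 89 = 233
stairs(13) = stairs(12) + stairs(11) = 233 + 144 = 377
stairs(14) = stairs(13) + stairs(12) = 377 + 233 = 610
stairs(15) = stairs(14) + stairs(13) = 610 + 377 = 987
stairs(16) = stairs(15) + stairs(14) = 987 + 610 = 1597
stairs(17) = stairs(16) + stairs(15) = 1597 + 987 = 2584
stairs(18) = stairs(17) + stairs(16) = 2584 + 1597 = 4181
stairs(19) = stairs(18) + stairs(17) = 4181 + 2584 = 6765
stairs(20) = stairs(19) + stairs(18) = 6765 + 4181 = 10946
stairs(21) = stairs(20) + stairs(19) = 10946 + 6765 = 17711
stairs(22) = stairs(21) + stairs(20) = 17711 + 10946 = 28657
stairs(23) = stairs(22) + stairs(21) = 28657 + 17711 = 46368

46368


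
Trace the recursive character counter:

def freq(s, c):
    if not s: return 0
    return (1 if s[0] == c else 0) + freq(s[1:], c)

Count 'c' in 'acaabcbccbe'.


s[0]='a' != 'c' -> 0
s[0]='c' == 'c' -> 1
s[0]='a' != 'c' -> 0
s[0]='a' != 'c' -> 0
s[0]='b' != 'c' -> 0
s[0]='c' == 'c' -> 1
s[0]='b' != 'c' -> 0
s[0]='c' == 'c' -> 1
s[0]='c' == 'c' -> 1
s[0]='b' != 'c' -> 0
s[0]='e' != 'c' -> 0
Sum: 0 + 1 + 0 + 0 + 0 + 1 + 0 + 1 + 1 + 0 + 0 = 4

4


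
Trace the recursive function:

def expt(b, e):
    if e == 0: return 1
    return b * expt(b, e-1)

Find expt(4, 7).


expt(4, 7)
= 4 * expt(4, 6)
= 4 * 4 * expt(4, 5)
= 4 * 4 * 4 * expt(4, 4)
= 4 * 4 * 4 * 4 * expt(4, 3)
= 4 * 4 * 4 * 4 * 4 * expt(4, 2)
= 4 * 4 * 4 * 4 * 4 * 4 * expt(4, 1)
= 4 * 4 * 4 * 4 * 4 * 4 * 4 * expt(4, 0)
= 4 * 4 * 4 * 4 * 4 * 4 * 4 * 1
= 16384

16384


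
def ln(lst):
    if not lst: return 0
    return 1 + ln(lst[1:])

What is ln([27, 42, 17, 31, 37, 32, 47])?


ln([27, 42, 17, 31, 37, 32, 47]) = 1 + ln([42, 17, 31, 37, 32, 47])
ln([42, 17, 31, 37, 32, 47]) = 1 + ln([17, 31, 37, 32, 47])
ln([17, 31, 37, 32, 47]) = 1 + ln([31, 37, 32, 47])
ln([31, 37, 32, 47]) = 1 + ln([37, 32, 47])
ln([37, 32, 47]) = 1 + ln([32, 47])
ln([32, 47]) = 1 + ln([47])
ln([47]) = 1 + ln([])
ln([]) = 0  (base case)
Unwinding: 1 + 1 + 1 + 1 + 1 + 1 + 1 + 0 = 7

7


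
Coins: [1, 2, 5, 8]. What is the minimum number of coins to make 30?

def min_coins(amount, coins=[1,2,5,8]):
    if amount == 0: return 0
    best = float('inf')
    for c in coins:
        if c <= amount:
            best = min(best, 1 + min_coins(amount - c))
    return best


Building up with DP:
min_coins(0) = 0
min_coins(1) = min(1+min_coins(0)=1+0=1) = 1
min_coins(2) = min(1+min_coins(1)=1+1=2, 1+min_coins(0)=1+0=1) = 1
min_coins(3) = min(1+min_coins(2)=1+1=2, 1+min_coins(1)=1+1=2) = 2
min_coins(4) = min(1+min_coins(3)=1+2=3, 1+min_coins(2)=1+1=2) = 2
min_coins(5) = min(1+min_coins(4)=1+2=3, 1+min_coins(3)=1+2=3, 1+min_coins(0)=1+0=1) = 1
min_coins(6) = min(1+min_coins(5)=1+1=2, 1+min_coins(4)=1+2=3, 1+min_coins(1)=1+1=2) = 2
min_coins(7) = min(1+min_coins(6)=1+2=3, 1+min_coins(5)=1+1=2, 1+min_coins(2)=1+1=2) = 2
min_coins(8) = min(1+min_coins(7)=1+2=3, 1+min_coins(6)=1+2=3, 1+min_coins(3)=1+2=3, 1+min_coins(0)=1+0=1) = 1
min_coins(9) = min(1+min_coins(8)=1+1=2, 1+min_coins(7)=1+2=3, 1+min_coins(4)=1+2=3, 1+min_coins(1)=1+1=2) = 2
min_coins(10) = min(1+min_coins(9)=1+2=3, 1+min_coins(8)=1+1=2, 1+min_coins(5)=1+1=2, 1+min_coins(2)=1+1=2) = 2
min_coins(11) = min(1+min_coins(10)=1+2=3, 1+min_coins(9)=1+2=3, 1+min_coins(6)=1+2=3, 1+min_coins(3)=1+2=3) = 3
min_coins(12) = min(1+min_coins(11)=1+3=4, 1+min_coins(10)=1+2=3, 1+min_coins(7)=1+2=3, 1+min_coins(4)=1+2=3) = 3
min_coins(13) = min(1+min_coins(12)=1+3=4, 1+min_coins(11)=1+3=4, 1+min_coins(8)=1+1=2, 1+min_coins(5)=1+1=2) = 2
min_coins(14) = min(1+min_coins(13)=1+2=3, 1+min_coins(12)=1+3=4, 1+min_coins(9)=1+2=3, 1+min_coins(6)=1+2=3) = 3
min_coins(15) = min(1+min_coins(14)=1+3=4, 1+min_coins(13)=1+2=3, 1+min_coins(10)=1+2=3, 1+min_coins(7)=1+2=3) = 3
min_coins(16) = min(1+min_coins(15)=1+3=4, 1+min_coins(14)=1+3=4, 1+min_coins(11)=1+3=4, 1+min_coins(8)=1+1=2) = 2
min_coins(17) = min(1+min_coins(16)=1+2=3, 1+min_coins(15)=1+3=4, 1+min_coins(12)=1+3=4, 1+min_coins(9)=1+2=3) = 3
min_coins(18) = min(1+min_coins(17)=1+3=4, 1+min_coins(16)=1+2=3, 1+min_coins(13)=1+2=3, 1+min_coins(10)=1+2=3) = 3
min_coins(19) = min(1+min_coins(18)=1+3=4, 1+min_coins(17)=1+3=4, 1+min_coins(14)=1+3=4, 1+min_coins(11)=1+3=4) = 4
min_coins(20) = min(1+min_coins(19)=1+4=5, 1+min_coins(18)=1+3=4, 1+min_coins(15)=1+3=4, 1+min_coins(12)=1+3=4) = 4
min_coins(21) = min(1+min_coins(20)=1+4=5, 1+min_coins(19)=1+4=5, 1+min_coins(16)=1+2=3, 1+min_coins(13)=1+2=3) = 3
min_coins(22) = min(1+min_coins(21)=1+3=4, 1+min_coins(20)=1+4=5, 1+min_coins(17)=1+3=4, 1+min_coins(14)=1+3=4) = 4
min_coins(23) = min(1+min_coins(22)=1+4=5, 1+min_coins(21)=1+3=4, 1+min_coins(18)=1+3=4, 1+min_coins(15)=1+3=4) = 4
min_coins(24) = min(1+min_coins(23)=1+4=5, 1+min_coins(22)=1+4=5, 1+min_coins(19)=1+4=5, 1+min_coins(16)=1+2=3) = 3
min_coins(25) = min(1+min_coins(24)=1+3=4, 1+min_coins(23)=1+4=5, 1+min_coins(20)=1+4=5, 1+min_coins(17)=1+3=4) = 4
min_coins(26) = min(1+min_coins(25)=1+4=5, 1+min_coins(24)=1+3=4, 1+min_coins(21)=1+3=4, 1+min_coins(18)=1+3=4) = 4
min_coins(27) = min(1+min_coins(26)=1+4=5, 1+min_coins(25)=1+4=5, 1+min_coins(22)=1+4=5, 1+min_coins(19)=1+4=5) = 5
min_coins(28) = min(1+min_coins(27)=1+5=6, 1+min_coins(26)=1+4=5, 1+min_coins(23)=1+4=5, 1+min_coins(20)=1+4=5) = 5
min_coins(29) = min(1+min_coins(28)=1+5=6, 1+min_coins(27)=1+5=6, 1+min_coins(24)=1+3=4, 1+min_coins(21)=1+3=4) = 4
min_coins(30) = min(1+min_coins(29)=1+4=5, 1+min_coins(28)=1+5=6, 1+min_coins(25)=1+4=5, 1+min_coins(22)=1+4=5) = 5

5


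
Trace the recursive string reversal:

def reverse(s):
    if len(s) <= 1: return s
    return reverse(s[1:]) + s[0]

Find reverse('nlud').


reverse('nlud') = reverse('lud') + 'n'
reverse('lud') = reverse('ud') + 'l'
reverse('ud') = reverse('d') + 'u'
reverse('d') = 'd'  (base case)
Concatenating: 'd' + 'u' + 'l' + 'n' = 'duln'

duln


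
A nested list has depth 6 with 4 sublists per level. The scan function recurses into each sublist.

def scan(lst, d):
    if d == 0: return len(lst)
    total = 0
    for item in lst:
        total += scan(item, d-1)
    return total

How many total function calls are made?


At depth 0 (root): 1 call
At depth 1: each of 1 parents calls scan on 4 children = 4 calls
At depth 2: each of 4 parents calls scan on 4 children = 16 calls
At depth 3: each of 16 parents calls scan on 4 children = 64 calls
At depth 4: each of 64 parents calls scan on 4 children = 256 calls
At depth 5: each of 256 parents calls scan on 4 children = 1024 calls
At depth 6: each of 1024 parents calls scan on 4 children = 4096 calls
Total: 1 + 4 + 16 + 64 + 256 + 1024 + 4096 = 5461

5461


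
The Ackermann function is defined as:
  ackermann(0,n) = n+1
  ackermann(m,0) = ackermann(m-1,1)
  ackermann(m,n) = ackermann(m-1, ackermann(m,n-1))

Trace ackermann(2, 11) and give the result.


ackermann(2, 11) = ackermann(1, ackermann(2, 10))
  ackermann(2, 10) = ackermann(1, ackermann(2, 9))
    ackermann(2, 9) = ackermann(1, ackermann(2, 8))
      ackermann(2, 8) = ackermann(1, ackermann(2, 7))
        ackermann(2, 7) = ackermann(1, ackermann(2, 6))
          ackermann(2, 6) = ackermann(1, ackermann(2, 5))
          ackermann(2, 5) = ackermann(1, ackermann(2, 4))
          ackermann(2, 4) = ackermann(1, ackermann(2, 3))
          ackermann(2, 3) = ackermann(1, ackermann(2, 2))
          ackermann(2, 2) = ackermann(1, ackermann(2, 1))
          ackermann(2, 1) = ackermann(1, ackermann(2, 0))
          ackermann(2, 0) = ackermann(1, 1)
          ackermann(1, 1) = ackermann(0, ackermann(1, 0))
          ackermann(1, 0) = ackermann(0, 1)
          ackermann(0, 1) = 2
            = ackermann(0, 2)
          ackermann(0, 2) = 3
            = ackermann(1, 3)
          ackermann(1, 3) = ackermann(0, ackermann(1, 2))
          ackermann(1, 2) = ackermann(0, ackermann(1, 1))
          ackermann(1, 1) = ackermann(0, ackermann(1, 0))
          ackermann(1, 0) = ackermann(0, 1)
          ackermann(0, 1) = 2
            = ackermann(0, 2)
          ackermann(0, 2) = 3
... (trace truncated)
Result: ackermann(2, 11) = 25

25


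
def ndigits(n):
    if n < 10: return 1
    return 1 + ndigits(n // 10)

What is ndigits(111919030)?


ndigits(111919030) = 1 + ndigits(11191903)
ndigits(11191903) = 1 + ndigits(1119190)
ndigits(1119190) = 1 + ndigits(111919)
ndigits(111919) = 1 + ndigits(11191)
ndigits(11191) = 1 + ndigits(1119)
ndigits(1119) = 1 + ndigits(111)
ndigits(111) = 1 + ndigits(11)
ndigits(11) = 1 + ndigits(1)
ndigits(1) = 1  (base case: 1 < 10)
Unwinding: 1 + 1 + 1 + 1 + 1 + 1 + 1 + 1 + 1 = 9

9


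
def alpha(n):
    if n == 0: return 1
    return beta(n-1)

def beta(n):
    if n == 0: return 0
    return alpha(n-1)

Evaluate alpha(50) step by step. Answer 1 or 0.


alpha(50) = beta(49)
beta(49) = alpha(48)
alpha(48) = beta(47)
beta(47) = alpha(46)
alpha(46) = beta(45)
beta(45) = alpha(44)
alpha(44) = beta(43)
beta(43) = alpha(42)
alpha(42) = beta(41)
beta(41) = alpha(40)
alpha(40) = beta(39)
beta(39) = alpha(38)
alpha(38) = beta(37)
beta(37) = alpha(36)
alpha(36) = beta(35)
beta(35) = alpha(34)
alpha(34) = beta(33)
beta(33) = alpha(32)
alpha(32) = beta(31)
beta(31) = alpha(30)
alpha(30) = beta(29)
beta(29) = alpha(28)
alpha(28) = beta(27)
beta(27) = alpha(26)
alpha(26) = beta(25)
beta(25) = alpha(24)
alpha(24) = beta(23)
beta(23) = alpha(22)
alpha(22) = beta(21)
beta(21) = alpha(20)
alpha(20) = beta(19)
beta(19) = alpha(18)
alpha(18) = beta(17)
beta(17) = alpha(16)
alpha(16) = beta(15)
beta(15) = alpha(14)
alpha(14) = beta(13)
beta(13) = alpha(12)
alpha(12) = beta(11)
beta(11) = alpha(10)
alpha(10) = beta(9)
beta(9) = alpha(8)
alpha(8) = beta(7)
beta(7) = alpha(6)
alpha(6) = beta(5)
beta(5) = alpha(4)
alpha(4) = beta(3)
beta(3) = alpha(2)
alpha(2) = beta(1)
beta(1) = alpha(0)
alpha(0) = 1  (base case)
Result: 1

1


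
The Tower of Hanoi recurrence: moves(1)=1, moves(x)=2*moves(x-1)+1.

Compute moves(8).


moves(8) = 2 * moves(7) + 1
moves(7) = 2 * moves(6) + 1
moves(6) = 2 * moves(5) + 1
moves(5) = 2 * moves(4) + 1
moves(4) = 2 * moves(3) + 1
moves(3) = 2 * moves(2) + 1
moves(2) = 2 * moves(1) + 1
moves(1) = 1  (base case)
moves(2) = 2 * 1 + 1 = 3
moves(3) = 2 * 3 + 1 = 7
moves(4) = 2 * 7 + 1 = 15
moves(5) = 2 * 15 + 1 = 31
moves(6) = 2 * 31 + 1 = 63
moves(7) = 2 * 63 + 1 = 127
moves(8) = 2 * 127 + 1 = 255

255


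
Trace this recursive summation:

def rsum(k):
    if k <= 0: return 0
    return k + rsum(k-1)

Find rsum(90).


rsum(90)
= 90 + 89 + 88 + 87 + 86 + 85 + 84 + 83 + 82 + 81 + 80 + 79 + 78 + 77 + 76 + 75 + 74 + 73 + 72 + 71 + 70 + 69 + 68 + 67 + 66 + 65 + 64 + 63 + 62 + 61 + 60 + 59 + 58 + 57 + 56 + 55 + 54 + 53 + 52 + 51 + 50 + 49 + 48 + 47 + 46 + 45 + 44 + 43 + 42 + 41 + 40 + 39 + 38 + 37 + 36 + 35 + 34 + 33 + 32 + 31 + 30 + 29 + 28 + 27 + 26 + 25 + 24 + 23 + 22 + 21 + 20 + 19 + 18 + 17 + 16 + 15 + 14 + 13 + 12 + 11 + 10 + 9 + 8 + 7 + 6 + 5 + 4 + 3 + 2 + 1 + rsum(0)
= 90 + 89 + 88 + 87 + 86 + 85 + 84 + 83 + 82 + 81 + 80 + 79 + 78 + 77 + 76 + 75 + 74 + 73 + 72 + 71 + 70 + 69 + 68 + 67 + 66 + 65 + 64 + 63 + 62 + 61 + 60 + 59 + 58 + 57 + 56 + 55 + 54 + 53 + 52 + 51 + 50 + 49 + 48 + 47 + 46 + 45 + 44 + 43 + 42 + 41 + 40 + 39 + 38 + 37 + 36 + 35 + 34 + 33 + 32 + 31 + 30 + 29 + 28 + 27 + 26 + 25 + 24 + 23 + 22 + 21 + 20 + 19 + 18 + 17 + 16 + 15 + 14 + 13 + 12 + 11 + 10 + 9 + 8 + 7 + 6 + 5 + 4 + 3 + 2 + 1 + 0
= 4095

4095


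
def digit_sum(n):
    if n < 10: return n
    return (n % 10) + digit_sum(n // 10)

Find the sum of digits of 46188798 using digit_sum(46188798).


digit_sum(46188798) = 8 + digit_sum(4618879)
digit_sum(4618879) = 9 + digit_sum(461887)
digit_sum(461887) = 7 + digit_sum(46188)
digit_sum(46188) = 8 + digit_sum(4618)
digit_sum(4618) = 8 + digit_sum(461)
digit_sum(461) = 1 + digit_sum(46)
digit_sum(46) = 6 + digit_sum(4)
digit_sum(4) = 4  (base case)
Total: 8 + 9 + 7 + 8 + 8 + 1 + 6 + 4 = 51

51


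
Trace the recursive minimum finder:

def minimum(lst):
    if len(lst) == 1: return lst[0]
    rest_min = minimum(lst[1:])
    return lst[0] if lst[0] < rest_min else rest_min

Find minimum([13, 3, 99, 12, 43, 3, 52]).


minimum([13, 3, 99, 12, 43, 3, 52]): compare 13 with minimum([3, 99, 12, 43, 3, 52])
minimum([3, 99, 12, 43, 3, 52]): compare 3 with minimum([99, 12, 43, 3, 52])
minimum([99, 12, 43, 3, 52]): compare 99 with minimum([12, 43, 3, 52])
minimum([12, 43, 3, 52]): compare 12 with minimum([43, 3, 52])
minimum([43, 3, 52]): compare 43 with minimum([3, 52])
minimum([3, 52]): compare 3 with minimum([52])
minimum([52]) = 52  (base case)
Compare 3 with 52 -> 3
Compare 43 with 3 -> 3
Compare 12 with 3 -> 3
Compare 99 with 3 -> 3
Compare 3 with 3 -> 3
Compare 13 with 3 -> 3

3


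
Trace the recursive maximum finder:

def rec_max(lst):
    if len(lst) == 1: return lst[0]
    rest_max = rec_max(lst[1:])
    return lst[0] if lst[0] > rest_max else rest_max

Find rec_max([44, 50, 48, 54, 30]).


rec_max([44, 50, 48, 54, 30]): compare 44 with rec_max([50, 48, 54, 30])
rec_max([50, 48, 54, 30]): compare 50 with rec_max([48, 54, 30])
rec_max([48, 54, 30]): compare 48 with rec_max([54, 30])
rec_max([54, 30]): compare 54 with rec_max([30])
rec_max([30]) = 30  (base case)
Compare 54 with 30 -> 54
Compare 48 with 54 -> 54
Compare 50 with 54 -> 54
Compare 44 with 54 -> 54

54


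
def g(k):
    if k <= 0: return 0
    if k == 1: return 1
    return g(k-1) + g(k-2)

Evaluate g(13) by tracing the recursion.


Computing g(13) bottom-up:
g(0) = 0
g(1) = 1
g(2) = g(1) + g(0) = 1 + 0 = 1
g(3) = g(2) + g(1) = 1 + 1 = 2
g(4) = g(3) + g(2) = 2 + 1 = 3
g(5) = g(4) + g(3) = 3 + 2 = 5
g(6) = g(5) + g(4) = 5 + 3 = 8
g(7) = g(6) + g(5) = 8 + 5 = 13
g(8) = g(7) + g(6) = 13 + 8 = 21
g(9) = g(8) + g(7) = 21 + 13 = 34
g(10) = g(9) + g(8) = 34 + 21 = 55
g(11) = g(10) + g(9) = 55 + 34 = 89
g(12) = g(11) + g(10) = 89 + 55 = 144
g(13) = g(12) + g(11) = 144 + 89 = 233

233


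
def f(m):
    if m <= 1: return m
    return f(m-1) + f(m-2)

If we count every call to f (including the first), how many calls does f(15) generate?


Let C(n) = total calls for f(n)
C(0) = 1, C(1) = 1
C(2) = 1 + C(1) + C(0) = 1 + 1 + 1 = 3
C(3) = 1 + C(2) + C(1) = 1 + 3 + 1 = 5
C(4) = 1 + C(3) + C(2) = 1 + 5 + 3 = 9
C(5) = 1 + C(4) + C(3) = 1 + 9 + 5 = 15
C(6) = 1 + C(5) + C(4) = 1 + 15 + 9 = 25
C(7) = 1 + C(6) + C(5) = 1 + 25 + 15 = 41
C(8) = 1 + C(7) + C(6) = 1 + 41 + 25 = 67
C(9) = 1 + C(8) + C(7) = 1 + 67 + 41 = 109
C(10) = 1 + C(9) + C(8) = 1 + 109 + 67 = 177
C(11) = 1 + C(10) + C(9) = 1 + 177 + 109 = 287
C(12) = 1 + C(11) + C(10) = 1 + 287 + 177 = 465
C(13) = 1 + C(12) + C(11) = 1 + 465 + 287 = 753
C(14) = 1 + C(13) + C(12) = 1 + 753 + 465 = 1219
C(15) = 1 + C(14) + C(13) = 1 + 1219 + 753 = 1973

1973


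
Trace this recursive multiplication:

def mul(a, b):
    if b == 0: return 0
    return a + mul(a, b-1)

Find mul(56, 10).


mul(56, 10) = 56 + mul(56, 9)
mul(56, 9) = 56 + mul(56, 8)
mul(56, 8) = 56 + mul(56, 7)
mul(56, 7) = 56 + mul(56, 6)
mul(56, 6) = 56 + mul(56, 5)
mul(56, 5) = 56 + mul(56, 4)
mul(56, 4) = 56 + mul(56, 3)
mul(56, 3) = 56 + mul(56, 2)
mul(56, 2) = 56 + mul(56, 1)
mul(56, 1) = 56 + mul(56, 0)
mul(56, 0) = 0  (base case)
Total: 56 + 56 + 56 + 56 + 56 + 56 + 56 + 56 + 56 + 56 + 0 = 560

560


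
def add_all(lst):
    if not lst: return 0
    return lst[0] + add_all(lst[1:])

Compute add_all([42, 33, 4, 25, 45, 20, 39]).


add_all([42, 33, 4, 25, 45, 20, 39]) = 42 + add_all([33, 4, 25, 45, 20, 39])
add_all([33, 4, 25, 45, 20, 39]) = 33 + add_all([4, 25, 45, 20, 39])
add_all([4, 25, 45, 20, 39]) = 4 + add_all([25, 45, 20, 39])
add_all([25, 45, 20, 39]) = 25 + add_all([45, 20, 39])
add_all([45, 20, 39]) = 45 + add_all([20, 39])
add_all([20, 39]) = 20 + add_all([39])
add_all([39]) = 39 + add_all([])
add_all([]) = 0  (base case)
Total: 42 + 33 + 4 + 25 + 45 + 20 + 39 + 0 = 208

208


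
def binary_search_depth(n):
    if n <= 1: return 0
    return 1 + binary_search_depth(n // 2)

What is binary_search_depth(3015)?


3015 / 2 = 1507
1507 / 2 = 753
753 / 2 = 376
376 / 2 = 188
188 / 2 = 94
94 / 2 = 47
47 / 2 = 23
23 / 2 = 11
11 / 2 = 5
5 / 2 = 2
2 / 2 = 1
Reached 1 after 11 halvings

11


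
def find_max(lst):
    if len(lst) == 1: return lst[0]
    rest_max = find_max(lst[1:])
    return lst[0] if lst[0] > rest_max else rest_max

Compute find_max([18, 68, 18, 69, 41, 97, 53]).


find_max([18, 68, 18, 69, 41, 97, 53]): compare 18 with find_max([68, 18, 69, 41, 97, 53])
find_max([68, 18, 69, 41, 97, 53]): compare 68 with find_max([18, 69, 41, 97, 53])
find_max([18, 69, 41, 97, 53]): compare 18 with find_max([69, 41, 97, 53])
find_max([69, 41, 97, 53]): compare 69 with find_max([41, 97, 53])
find_max([41, 97, 53]): compare 41 with find_max([97, 53])
find_max([97, 53]): compare 97 with find_max([53])
find_max([53]) = 53  (base case)
Compare 97 with 53 -> 97
Compare 41 with 97 -> 97
Compare 69 with 97 -> 97
Compare 18 with 97 -> 97
Compare 68 with 97 -> 97
Compare 18 with 97 -> 97

97


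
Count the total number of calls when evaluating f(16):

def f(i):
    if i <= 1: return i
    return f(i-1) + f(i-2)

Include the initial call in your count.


Let C(n) = total calls for f(n)
C(0) = 1, C(1) = 1
C(2) = 1 + C(1) + C(0) = 1 + 1 + 1 = 3
C(3) = 1 + C(2) + C(1) = 1 + 3 + 1 = 5
C(4) = 1 + C(3) + C(2) = 1 + 5 + 3 = 9
C(5) = 1 + C(4) + C(3) = 1 + 9 + 5 = 15
C(6) = 1 + C(5) + C(4) = 1 + 15 + 9 = 25
C(7) = 1 + C(6) + C(5) = 1 + 25 + 15 = 41
C(8) = 1 + C(7) + C(6) = 1 + 41 + 25 = 67
C(9) = 1 + C(8) + C(7) = 1 + 67 + 41 = 109
C(10) = 1 + C(9) + C(8) = 1 + 109 + 67 = 177
C(11) = 1 + C(10) + C(9) = 1 + 177 + 109 = 287
C(12) = 1 + C(11) + C(10) = 1 + 287 + 177 = 465
C(13) = 1 + C(12) + C(11) = 1 + 465 + 287 = 753
C(14) = 1 + C(13) + C(12) = 1 + 753 + 465 = 1219
C(15) = 1 + C(14) + C(13) = 1 + 1219 + 753 = 1973
C(16) = 1 + C(15) + C(14) = 1 + 1973 + 1219 = 3193

3193


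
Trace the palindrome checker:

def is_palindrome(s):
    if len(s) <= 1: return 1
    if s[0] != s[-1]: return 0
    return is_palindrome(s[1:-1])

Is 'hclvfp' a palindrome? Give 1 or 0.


is_palindrome('hclvfp'): s[0]='h' != s[-1]='p' -> return 0
Result: 0 (not a palindrome)

0


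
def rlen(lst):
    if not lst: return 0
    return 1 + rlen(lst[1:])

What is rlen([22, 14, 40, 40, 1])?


rlen([22, 14, 40, 40, 1]) = 1 + rlen([14, 40, 40, 1])
rlen([14, 40, 40, 1]) = 1 + rlen([40, 40, 1])
rlen([40, 40, 1]) = 1 + rlen([40, 1])
rlen([40, 1]) = 1 + rlen([1])
rlen([1]) = 1 + rlen([])
rlen([]) = 0  (base case)
Unwinding: 1 + 1 + 1 + 1 + 1 + 0 = 5

5


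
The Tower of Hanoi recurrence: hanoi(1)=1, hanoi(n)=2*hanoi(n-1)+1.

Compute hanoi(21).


hanoi(21) = 2 * hanoi(20) + 1
hanoi(20) = 2 * hanoi(19) + 1
hanoi(19) = 2 * hanoi(18) + 1
hanoi(18) = 2 * hanoi(17) + 1
hanoi(17) = 2 * hanoi(16) + 1
hanoi(16) = 2 * hanoi(15) + 1
hanoi(15) = 2 * hanoi(14) + 1
hanoi(14) = 2 * hanoi(13) + 1
hanoi(13) = 2 * hanoi(12) + 1
hanoi(12) = 2 * hanoi(11) + 1
hanoi(11) = 2 * hanoi(10) + 1
hanoi(10) = 2 * hanoi(9) + 1
hanoi(9) = 2 * hanoi(8) + 1
hanoi(8) = 2 * hanoi(7) + 1
hanoi(7) = 2 * hanoi(6) + 1
hanoi(6) = 2 * hanoi(5) + 1
hanoi(5) = 2 * hanoi(4) + 1
hanoi(4) = 2 * hanoi(3) + 1
hanoi(3) = 2 * hanoi(2) + 1
hanoi(2) = 2 * hanoi(1) + 1
hanoi(1) = 1  (base case)
hanoi(2) = 2 * 1 + 1 = 3
hanoi(3) = 2 * 3 + 1 = 7
hanoi(4) = 2 * 7 + 1 = 15
hanoi(5) = 2 * 15 + 1 = 31
hanoi(6) = 2 * 31 + 1 = 63
hanoi(7) = 2 * 63 + 1 = 127
hanoi(8) = 2 * 127 + 1 = 255
hanoi(9) = 2 * 255 + 1 = 511
hanoi(10) = 2 * 511 + 1 = 1023
hanoi(11) = 2 * 1023 + 1 = 2047
hanoi(12) = 2 * 2047 + 1 = 4095
hanoi(13) = 2 * 4095 + 1 = 8191
hanoi(14) = 2 * 8191 + 1 = 16383
hanoi(15) = 2 * 16383 + 1 = 32767
hanoi(16) = 2 * 32767 + 1 = 65535
hanoi(17) = 2 * 65535 + 1 = 131071
hanoi(18) = 2 * 131071 + 1 = 262143
hanoi(19) = 2 * 262143 + 1 = 524287
hanoi(20) = 2 * 524287 + 1 = 1048575
hanoi(21) = 2 * 1048575 + 1 = 2097151

2097151


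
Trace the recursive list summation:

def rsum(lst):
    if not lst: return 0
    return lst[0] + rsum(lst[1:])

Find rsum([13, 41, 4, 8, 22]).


rsum([13, 41, 4, 8, 22]) = 13 + rsum([41, 4, 8, 22])
rsum([41, 4, 8, 22]) = 41 + rsum([4, 8, 22])
rsum([4, 8, 22]) = 4 + rsum([8, 22])
rsum([8, 22]) = 8 + rsum([22])
rsum([22]) = 22 + rsum([])
rsum([]) = 0  (base case)
Total: 13 + 41 + 4 + 8 + 22 + 0 = 88

88


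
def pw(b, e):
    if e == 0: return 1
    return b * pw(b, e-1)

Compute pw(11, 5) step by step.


pw(11, 5)
= 11 * pw(11, 4)
= 11 * 11 * pw(11, 3)
= 11 * 11 * 11 * pw(11, 2)
= 11 * 11 * 11 * 11 * pw(11, 1)
= 11 * 11 * 11 * 11 * 11 * pw(11, 0)
= 11 * 11 * 11 * 11 * 11 * 1
= 161051

161051


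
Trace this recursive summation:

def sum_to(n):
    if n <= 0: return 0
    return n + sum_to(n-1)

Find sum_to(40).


sum_to(40)
= 40 + 39 + 38 + 37 + 36 + 35 + 34 + 33 + 32 + 31 + 30 + 29 + 28 + 27 + 26 + 25 + 24 + 23 + 22 + 21 + 20 + 19 + 18 + 17 + 16 + 15 + 14 + 13 + 12 + 11 + 10 + 9 + 8 + 7 + 6 + 5 + 4 + 3 + 2 + 1 + sum_to(0)
= 40 + 39 + 38 + 37 + 36 + 35 + 34 + 33 + 32 + 31 + 30 + 29 + 28 + 27 + 26 + 25 + 24 + 23 + 22 + 21 + 20 + 19 + 18 + 17 + 16 + 15 + 14 + 13 + 12 + 11 + 10 + 9 + 8 + 7 + 6 + 5 + 4 + 3 + 2 + 1 + 0
= 820

820


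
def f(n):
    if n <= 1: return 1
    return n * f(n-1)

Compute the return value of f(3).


f(3)
= 3 * f(2)
= 3 * 2 * f(1)
= 3 * 2 * 1
= 6

6


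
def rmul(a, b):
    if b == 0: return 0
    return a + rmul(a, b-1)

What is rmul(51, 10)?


rmul(51, 10) = 51 + rmul(51, 9)
rmul(51, 9) = 51 + rmul(51, 8)
rmul(51, 8) = 51 + rmul(51, 7)
rmul(51, 7) = 51 + rmul(51, 6)
rmul(51, 6) = 51 + rmul(51, 5)
rmul(51, 5) = 51 + rmul(51, 4)
rmul(51, 4) = 51 + rmul(51, 3)
rmul(51, 3) = 51 + rmul(51, 2)
rmul(51, 2) = 51 + rmul(51, 1)
rmul(51, 1) = 51 + rmul(51, 0)
rmul(51, 0) = 0  (base case)
Total: 51 + 51 + 51 + 51 + 51 + 51 + 51 + 51 + 51 + 51 + 0 = 510

510


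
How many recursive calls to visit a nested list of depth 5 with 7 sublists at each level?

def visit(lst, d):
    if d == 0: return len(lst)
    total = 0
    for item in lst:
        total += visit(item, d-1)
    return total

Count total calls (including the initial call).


At depth 0 (root): 1 call
At depth 1: each of 1 parents calls visit on 7 children = 7 calls
At depth 2: each of 7 parents calls visit on 7 children = 49 calls
At depth 3: each of 49 parents calls visit on 7 children = 343 calls
At depth 4: each of 343 parents calls visit on 7 children = 2401 calls
At depth 5: each of 2401 parents calls visit on 7 children = 16807 calls
Total: 1 + 7 + 49 + 343 + 2401 + 16807 = 19608

19608


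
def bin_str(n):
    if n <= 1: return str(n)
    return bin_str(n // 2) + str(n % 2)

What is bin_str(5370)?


bin_str(5370) = bin_str(2685) + '0'
bin_str(2685) = bin_str(1342) + '1'
bin_str(1342) = bin_str(671) + '0'
bin_str(671) = bin_str(335) + '1'
bin_str(335) = bin_str(167) + '1'
bin_str(167) = bin_str(83) + '1'
bin_str(83) = bin_str(41) + '1'
bin_str(41) = bin_str(20) + '1'
bin_str(20) = bin_str(10) + '0'
bin_str(10) = bin_str(5) + '0'
bin_str(5) = bin_str(2) + '1'
bin_str(2) = bin_str(1) + '0'
bin_str(1) = '1'  (base case)
Concatenating: '1' + '0' + '1' + '0' + '0' + '1' + '1' + '1' + '1' + '1' + '0' + '1' + '0' = '1010011111010'

1010011111010


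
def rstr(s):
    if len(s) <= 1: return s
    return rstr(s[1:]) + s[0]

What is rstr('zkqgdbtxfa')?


rstr('zkqgdbtxfa') = rstr('kqgdbtxfa') + 'z'
rstr('kqgdbtxfa') = rstr('qgdbtxfa') + 'k'
rstr('qgdbtxfa') = rstr('gdbtxfa') + 'q'
rstr('gdbtxfa') = rstr('dbtxfa') + 'g'
rstr('dbtxfa') = rstr('btxfa') + 'd'
rstr('btxfa') = rstr('txfa') + 'b'
rstr('txfa') = rstr('xfa') + 't'
rstr('xfa') = rstr('fa') + 'x'
rstr('fa') = rstr('a') + 'f'
rstr('a') = 'a'  (base case)
Concatenating: 'a' + 'f' + 'x' + 't' + 'b' + 'd' + 'g' + 'q' + 'k' + 'z' = 'afxtbdgqkz'

afxtbdgqkz


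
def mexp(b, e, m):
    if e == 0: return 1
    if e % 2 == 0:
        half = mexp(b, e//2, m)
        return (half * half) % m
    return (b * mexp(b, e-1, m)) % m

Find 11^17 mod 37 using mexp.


mexp(11, 17, 37): e is odd, compute mexp(11, 16, 37)
  mexp(11, 16, 37): e is even, compute mexp(11, 8, 37)
    mexp(11, 8, 37): e is even, compute mexp(11, 4, 37)
      mexp(11, 4, 37): e is even, compute mexp(11, 2, 37)
        mexp(11, 2, 37): e is even, compute mexp(11, 1, 37)
          mexp(11, 1, 37): e is odd, compute mexp(11, 0, 37)
          mexp(11, 0, 37) = 1
          (11 * 1) % 37 = 11
        half=11, (11*11) % 37 = 10
      half=10, (10*10) % 37 = 26
    half=26, (26*26) % 37 = 10
  half=10, (10*10) % 37 = 26
(11 * 26) % 37 = 27

27


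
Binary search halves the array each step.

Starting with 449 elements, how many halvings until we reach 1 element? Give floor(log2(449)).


449 / 2 = 224
224 / 2 = 112
112 / 2 = 56
56 / 2 = 28
28 / 2 = 14
14 / 2 = 7
7 / 2 = 3
3 / 2 = 1
Reached 1 after 8 halvings

8


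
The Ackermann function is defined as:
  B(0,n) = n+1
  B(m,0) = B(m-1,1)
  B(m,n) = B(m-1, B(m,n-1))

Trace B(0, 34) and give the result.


B(0, 34) = 35
Result: B(0, 34) = 35

35


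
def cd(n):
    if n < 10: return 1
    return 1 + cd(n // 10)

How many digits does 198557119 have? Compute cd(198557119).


cd(198557119) = 1 + cd(19855711)
cd(19855711) = 1 + cd(1985571)
cd(1985571) = 1 + cd(198557)
cd(198557) = 1 + cd(19855)
cd(19855) = 1 + cd(1985)
cd(1985) = 1 + cd(198)
cd(198) = 1 + cd(19)
cd(19) = 1 + cd(1)
cd(1) = 1  (base case: 1 < 10)
Unwinding: 1 + 1 + 1 + 1 + 1 + 1 + 1 + 1 + 1 = 9

9


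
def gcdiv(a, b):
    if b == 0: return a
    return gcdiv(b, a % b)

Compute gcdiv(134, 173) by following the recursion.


gcdiv(134, 173) = gcdiv(173, 134)
gcdiv(173, 134) = gcdiv(134, 39)
gcdiv(134, 39) = gcdiv(39, 17)
gcdiv(39, 17) = gcdiv(17, 5)
gcdiv(17, 5) = gcdiv(5, 2)
gcdiv(5, 2) = gcdiv(2, 1)
gcdiv(2, 1) = gcdiv(1, 0)
gcdiv(1, 0) = 1  (base case)

1


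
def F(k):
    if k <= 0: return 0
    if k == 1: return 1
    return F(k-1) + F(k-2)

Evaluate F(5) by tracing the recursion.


Computing F(5) bottom-up:
F(0) = 0
F(1) = 1
F(2) = F(1) + F(0) = 1 + 0 = 1
F(3) = F(2) + F(1) = 1 + 1 = 2
F(4) = F(3) + F(2) = 2 + 1 = 3
F(5) = F(4) + F(3) = 3 + 2 = 5

5


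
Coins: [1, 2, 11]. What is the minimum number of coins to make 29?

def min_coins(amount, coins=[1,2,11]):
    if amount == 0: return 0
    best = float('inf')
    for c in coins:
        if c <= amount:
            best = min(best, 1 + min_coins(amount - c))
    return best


Building up with DP:
min_coins(0) = 0
min_coins(1) = min(1+min_coins(0)=1+0=1) = 1
min_coins(2) = min(1+min_coins(1)=1+1=2, 1+min_coins(0)=1+0=1) = 1
min_coins(3) = min(1+min_coins(2)=1+1=2, 1+min_coins(1)=1+1=2) = 2
min_coins(4) = min(1+min_coins(3)=1+2=3, 1+min_coins(2)=1+1=2) = 2
min_coins(5) = min(1+min_coins(4)=1+2=3, 1+min_coins(3)=1+2=3) = 3
min_coins(6) = min(1+min_coins(5)=1+3=4, 1+min_coins(4)=1+2=3) = 3
min_coins(7) = min(1+min_coins(6)=1+3=4, 1+min_coins(5)=1+3=4) = 4
min_coins(8) = min(1+min_coins(7)=1+4=5, 1+min_coins(6)=1+3=4) = 4
min_coins(9) = min(1+min_coins(8)=1+4=5, 1+min_coins(7)=1+4=5) = 5
min_coins(10) = min(1+min_coins(9)=1+5=6, 1+min_coins(8)=1+4=5) = 5
min_coins(11) = min(1+min_coins(10)=1+5=6, 1+min_coins(9)=1+5=6, 1+min_coins(0)=1+0=1) = 1
min_coins(12) = min(1+min_coins(11)=1+1=2, 1+min_coins(10)=1+5=6, 1+min_coins(1)=1+1=2) = 2
min_coins(13) = min(1+min_coins(12)=1+2=3, 1+min_coins(11)=1+1=2, 1+min_coins(2)=1+1=2) = 2
min_coins(14) = min(1+min_coins(13)=1+2=3, 1+min_coins(12)=1+2=3, 1+min_coins(3)=1+2=3) = 3
min_coins(15) = min(1+min_coins(14)=1+3=4, 1+min_coins(13)=1+2=3, 1+min_coins(4)=1+2=3) = 3
min_coins(16) = min(1+min_coins(15)=1+3=4, 1+min_coins(14)=1+3=4, 1+min_coins(5)=1+3=4) = 4
min_coins(17) = min(1+min_coins(16)=1+4=5, 1+min_coins(15)=1+3=4, 1+min_coins(6)=1+3=4) = 4
min_coins(18) = min(1+min_coins(17)=1+4=5, 1+min_coins(16)=1+4=5, 1+min_coins(7)=1+4=5) = 5
min_coins(19) = min(1+min_coins(18)=1+5=6, 1+min_coins(17)=1+4=5, 1+min_coins(8)=1+4=5) = 5
min_coins(20) = min(1+min_coins(19)=1+5=6, 1+min_coins(18)=1+5=6, 1+min_coins(9)=1+5=6) = 6
min_coins(21) = min(1+min_coins(20)=1+6=7, 1+min_coins(19)=1+5=6, 1+min_coins(10)=1+5=6) = 6
min_coins(22) = min(1+min_coins(21)=1+6=7, 1+min_coins(20)=1+6=7, 1+min_coins(11)=1+1=2) = 2
min_coins(23) = min(1+min_coins(22)=1+2=3, 1+min_coins(21)=1+6=7, 1+min_coins(12)=1+2=3) = 3
min_coins(24) = min(1+min_coins(23)=1+3=4, 1+min_coins(22)=1+2=3, 1+min_coins(13)=1+2=3) = 3
min_coins(25) = min(1+min_coins(24)=1+3=4, 1+min_coins(23)=1+3=4, 1+min_coins(14)=1+3=4) = 4
min_coins(26) = min(1+min_coins(25)=1+4=5, 1+min_coins(24)=1+3=4, 1+min_coins(15)=1+3=4) = 4
min_coins(27) = min(1+min_coins(26)=1+4=5, 1+min_coins(25)=1+4=5, 1+min_coins(16)=1+4=5) = 5
min_coins(28) = min(1+min_coins(27)=1+5=6, 1+min_coins(26)=1+4=5, 1+min_coins(17)=1+4=5) = 5
min_coins(29) = min(1+min_coins(28)=1+5=6, 1+min_coins(27)=1+5=6, 1+min_coins(18)=1+5=6) = 6

6


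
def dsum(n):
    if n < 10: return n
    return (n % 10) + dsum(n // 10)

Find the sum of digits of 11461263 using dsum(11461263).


dsum(11461263) = 3 + dsum(1146126)
dsum(1146126) = 6 + dsum(114612)
dsum(114612) = 2 + dsum(11461)
dsum(11461) = 1 + dsum(1146)
dsum(1146) = 6 + dsum(114)
dsum(114) = 4 + dsum(11)
dsum(11) = 1 + dsum(1)
dsum(1) = 1  (base case)
Total: 3 + 6 + 2 + 1 + 6 + 4 + 1 + 1 = 24

24


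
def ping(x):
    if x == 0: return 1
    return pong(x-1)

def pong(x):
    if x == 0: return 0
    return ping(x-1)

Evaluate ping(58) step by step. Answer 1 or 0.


ping(58) = pong(57)
pong(57) = ping(56)
ping(56) = pong(55)
pong(55) = ping(54)
ping(54) = pong(53)
pong(53) = ping(52)
ping(52) = pong(51)
pong(51) = ping(50)
ping(50) = pong(49)
pong(49) = ping(48)
ping(48) = pong(47)
pong(47) = ping(46)
ping(46) = pong(45)
pong(45) = ping(44)
ping(44) = pong(43)
pong(43) = ping(42)
ping(42) = pong(41)
pong(41) = ping(40)
ping(40) = pong(39)
pong(39) = ping(38)
ping(38) = pong(37)
pong(37) = ping(36)
ping(36) = pong(35)
pong(35) = ping(34)
ping(34) = pong(33)
pong(33) = ping(32)
ping(32) = pong(31)
pong(31) = ping(30)
ping(30) = pong(29)
pong(29) = ping(28)
ping(28) = pong(27)
pong(27) = ping(26)
ping(26) = pong(25)
pong(25) = ping(24)
ping(24) = pong(23)
pong(23) = ping(22)
ping(22) = pong(21)
pong(21) = ping(20)
ping(20) = pong(19)
pong(19) = ping(18)
ping(18) = pong(17)
pong(17) = ping(16)
ping(16) = pong(15)
pong(15) = ping(14)
ping(14) = pong(13)
pong(13) = ping(12)
ping(12) = pong(11)
pong(11) = ping(10)
ping(10) = pong(9)
pong(9) = ping(8)
ping(8) = pong(7)
pong(7) = ping(6)
ping(6) = pong(5)
pong(5) = ping(4)
ping(4) = pong(3)
pong(3) = ping(2)
ping(2) = pong(1)
pong(1) = ping(0)
ping(0) = 1  (base case)
Result: 1

1


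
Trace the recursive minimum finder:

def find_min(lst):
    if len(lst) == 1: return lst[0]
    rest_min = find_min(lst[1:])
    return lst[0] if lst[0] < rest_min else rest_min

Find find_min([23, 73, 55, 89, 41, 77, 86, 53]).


find_min([23, 73, 55, 89, 41, 77, 86, 53]): compare 23 with find_min([73, 55, 89, 41, 77, 86, 53])
find_min([73, 55, 89, 41, 77, 86, 53]): compare 73 with find_min([55, 89, 41, 77, 86, 53])
find_min([55, 89, 41, 77, 86, 53]): compare 55 with find_min([89, 41, 77, 86, 53])
find_min([89, 41, 77, 86, 53]): compare 89 with find_min([41, 77, 86, 53])
find_min([41, 77, 86, 53]): compare 41 with find_min([77, 86, 53])
find_min([77, 86, 53]): compare 77 with find_min([86, 53])
find_min([86, 53]): compare 86 with find_min([53])
find_min([53]) = 53  (base case)
Compare 86 with 53 -> 53
Compare 77 with 53 -> 53
Compare 41 with 53 -> 41
Compare 89 with 41 -> 41
Compare 55 with 41 -> 41
Compare 73 with 41 -> 41
Compare 23 with 41 -> 23

23


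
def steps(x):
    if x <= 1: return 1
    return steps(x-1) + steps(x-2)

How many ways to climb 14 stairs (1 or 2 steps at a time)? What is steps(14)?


Building up from base cases:
steps(0) = 1
steps(1) = 1
steps(2) = steps(1) + steps(0) = 1 + 1 = 2
steps(3) = steps(2) + steps(1) = 2 + 1 = 3
steps(4) = steps(3) + steps(2) = 3 + 2 = 5
steps(5) = steps(4) + steps(3) = 5 + 3 = 8
steps(6) = steps(5) + steps(4) = 8 + 5 = 13
steps(7) = steps(6) + steps(5) = 13 + 8 = 21
steps(8) = steps(7) + steps(6) = 21 + 13 = 34
steps(9) = steps(8) + steps(7) = 34 + 21 = 55
steps(10) = steps(9) + steps(8) = 55 + 34 = 89
steps(11) = steps(10) + steps(9) = 89 + 55 = 144
steps(12) = steps(11) + steps(10) = 144 + 89 = 233
steps(13) = steps(12) + steps(11) = 233 + 144 = 377
steps(14) = steps(13) + steps(12) = 377 + 233 = 610

610


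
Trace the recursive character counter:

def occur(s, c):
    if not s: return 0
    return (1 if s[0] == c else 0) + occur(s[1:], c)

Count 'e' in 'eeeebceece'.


s[0]='e' == 'e' -> 1
s[0]='e' == 'e' -> 1
s[0]='e' == 'e' -> 1
s[0]='e' == 'e' -> 1
s[0]='b' != 'e' -> 0
s[0]='c' != 'e' -> 0
s[0]='e' == 'e' -> 1
s[0]='e' == 'e' -> 1
s[0]='c' != 'e' -> 0
s[0]='e' == 'e' -> 1
Sum: 1 + 1 + 1 + 1 + 0 + 0 + 1 + 1 + 0 + 1 = 7

7


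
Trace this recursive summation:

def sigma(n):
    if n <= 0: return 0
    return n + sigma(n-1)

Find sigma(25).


sigma(25)
= 25 + 24 + 23 + 22 + 21 + 20 + 19 + 18 + 17 + 16 + 15 + 14 + 13 + 12 + 11 + 10 + 9 + 8 + 7 + 6 + 5 + 4 + 3 + 2 + 1 + sigma(0)
= 25 + 24 + 23 + 22 + 21 + 20 + 19 + 18 + 17 + 16 + 15 + 14 + 13 + 12 + 11 + 10 + 9 + 8 + 7 + 6 + 5 + 4 + 3 + 2 + 1 + 0
= 325

325


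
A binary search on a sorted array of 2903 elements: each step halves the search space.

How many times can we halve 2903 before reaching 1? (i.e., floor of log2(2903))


2903 / 2 = 1451
1451 / 2 = 725
725 / 2 = 362
362 / 2 = 181
181 / 2 = 90
90 / 2 = 45
45 / 2 = 22
22 / 2 = 11
11 / 2 = 5
5 / 2 = 2
2 / 2 = 1
Reached 1 after 11 halvings

11


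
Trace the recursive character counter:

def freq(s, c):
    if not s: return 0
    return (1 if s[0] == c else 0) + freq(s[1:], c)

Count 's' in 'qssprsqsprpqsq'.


s[0]='q' != 's' -> 0
s[0]='s' == 's' -> 1
s[0]='s' == 's' -> 1
s[0]='p' != 's' -> 0
s[0]='r' != 's' -> 0
s[0]='s' == 's' -> 1
s[0]='q' != 's' -> 0
s[0]='s' == 's' -> 1
s[0]='p' != 's' -> 0
s[0]='r' != 's' -> 0
s[0]='p' != 's' -> 0
s[0]='q' != 's' -> 0
s[0]='s' == 's' -> 1
s[0]='q' != 's' -> 0
Sum: 0 + 1 + 1 + 0 + 0 + 1 + 0 + 1 + 0 + 0 + 0 + 0 + 1 + 0 = 5

5


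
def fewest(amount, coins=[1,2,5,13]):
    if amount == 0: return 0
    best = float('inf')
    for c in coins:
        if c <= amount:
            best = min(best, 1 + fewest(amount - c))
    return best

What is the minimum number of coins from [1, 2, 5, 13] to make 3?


Building up with DP:
fewest(0) = 0
fewest(1) = min(1+fewest(0)=1+0=1) = 1
fewest(2) = min(1+fewest(1)=1+1=2, 1+fewest(0)=1+0=1) = 1
fewest(3) = min(1+fewest(2)=1+1=2, 1+fewest(1)=1+1=2) = 2

2


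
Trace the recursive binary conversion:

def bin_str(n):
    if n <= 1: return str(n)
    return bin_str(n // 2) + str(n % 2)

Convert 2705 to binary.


bin_str(2705) = bin_str(1352) + '1'
bin_str(1352) = bin_str(676) + '0'
bin_str(676) = bin_str(338) + '0'
bin_str(338) = bin_str(169) + '0'
bin_str(169) = bin_str(84) + '1'
bin_str(84) = bin_str(42) + '0'
bin_str(42) = bin_str(21) + '0'
bin_str(21) = bin_str(10) + '1'
bin_str(10) = bin_str(5) + '0'
bin_str(5) = bin_str(2) + '1'
bin_str(2) = bin_str(1) + '0'
bin_str(1) = '1'  (base case)
Concatenating: '1' + '0' + '1' + '0' + '1' + '0' + '0' + '1' + '0' + '0' + '0' + '1' = '101010010001'

101010010001


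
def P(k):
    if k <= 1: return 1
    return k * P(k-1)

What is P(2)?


P(2)
= 2 * P(1)
= 2 * 1
= 2

2


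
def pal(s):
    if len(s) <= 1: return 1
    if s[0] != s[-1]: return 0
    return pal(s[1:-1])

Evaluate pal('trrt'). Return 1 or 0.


pal('trrt'): s[0]='t' == s[-1]='t' -> check pal('rr')
pal('rr'): s[0]='r' == s[-1]='r' -> check pal('')
pal(''): len <= 1 -> return 1  (base case)
Result: 1 (palindrome)

1


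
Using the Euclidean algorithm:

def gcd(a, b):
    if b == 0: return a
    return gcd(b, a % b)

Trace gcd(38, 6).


gcd(38, 6) = gcd(6, 2)
gcd(6, 2) = gcd(2, 0)
gcd(2, 0) = 2  (base case)

2


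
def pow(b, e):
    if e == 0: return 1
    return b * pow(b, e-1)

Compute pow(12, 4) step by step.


pow(12, 4)
= 12 * pow(12, 3)
= 12 * 12 * pow(12, 2)
= 12 * 12 * 12 * pow(12, 1)
= 12 * 12 * 12 * 12 * pow(12, 0)
= 12 * 12 * 12 * 12 * 1
= 20736

20736


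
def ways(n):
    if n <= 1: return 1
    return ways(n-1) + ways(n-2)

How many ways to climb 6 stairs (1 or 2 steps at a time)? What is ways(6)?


Building up from base cases:
ways(0) = 1
ways(1) = 1
ways(2) = ways(1) + ways(0) = 1 + 1 = 2
ways(3) = ways(2) + ways(1) = 2 + 1 = 3
ways(4) = ways(3) + ways(2) = 3 + 2 = 5
ways(5) = ways(4) + ways(3) = 5 + 3 = 8
ways(6) = ways(5) + ways(4) = 8 + 5 = 13

13


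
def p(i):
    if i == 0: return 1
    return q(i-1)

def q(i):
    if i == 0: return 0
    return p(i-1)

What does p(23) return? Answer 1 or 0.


p(23) = q(22)
q(22) = p(21)
p(21) = q(20)
q(20) = p(19)
p(19) = q(18)
q(18) = p(17)
p(17) = q(16)
q(16) = p(15)
p(15) = q(14)
q(14) = p(13)
p(13) = q(12)
q(12) = p(11)
p(11) = q(10)
q(10) = p(9)
p(9) = q(8)
q(8) = p(7)
p(7) = q(6)
q(6) = p(5)
p(5) = q(4)
q(4) = p(3)
p(3) = q(2)
q(2) = p(1)
p(1) = q(0)
q(0) = 0  (base case)
Result: 0

0


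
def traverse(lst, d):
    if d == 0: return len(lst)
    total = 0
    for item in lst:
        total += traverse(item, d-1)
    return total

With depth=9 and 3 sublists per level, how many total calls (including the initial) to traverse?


At depth 0 (root): 1 call
At depth 1: each of 1 parents calls traverse on 3 children = 3 calls
At depth 2: each of 3 parents calls traverse on 3 children = 9 calls
At depth 3: each of 9 parents calls traverse on 3 children = 27 calls
At depth 4: each of 27 parents calls traverse on 3 children = 81 calls
At depth 5: each of 81 parents calls traverse on 3 children = 243 calls
At depth 6: each of 243 parents calls traverse on 3 children = 729 calls
At depth 7: each of 729 parents calls traverse on 3 children = 2187 calls
At depth 8: each of 2187 parents calls traverse on 3 children = 6561 calls
At depth 9: each of 6561 parents calls traverse on 3 children = 19683 calls
Total: 1 + 3 + 9 + 27 + 81 + 243 + 729 + 2187 + 6561 + 19683 = 29524

29524


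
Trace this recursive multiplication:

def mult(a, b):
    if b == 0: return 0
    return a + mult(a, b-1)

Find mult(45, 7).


mult(45, 7) = 45 + mult(45, 6)
mult(45, 6) = 45 + mult(45, 5)
mult(45, 5) = 45 + mult(45, 4)
mult(45, 4) = 45 + mult(45, 3)
mult(45, 3) = 45 + mult(45, 2)
mult(45, 2) = 45 + mult(45, 1)
mult(45, 1) = 45 + mult(45, 0)
mult(45, 0) = 0  (base case)
Total: 45 + 45 + 45 + 45 + 45 + 45 + 45 + 0 = 315

315
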